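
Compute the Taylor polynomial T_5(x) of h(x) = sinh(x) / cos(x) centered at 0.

3*x^5/10 + 2*x^3/3 + x

Divide the numerator series by the denominator series (power-series long division).
h(0) = 0
h′(0) = 1
h′′(0) = 0
h′′′(0) = 4
h^(4)(0) = 0
h^(5)(0) = 36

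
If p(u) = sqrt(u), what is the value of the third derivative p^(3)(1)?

Compute the successive derivatives at the expansion point and divide by k!.
The coefficient of (u - 1)^3 in the expansion is 1/16, so p′′′(1) = 3! * (1/16) = 3/8.

3/8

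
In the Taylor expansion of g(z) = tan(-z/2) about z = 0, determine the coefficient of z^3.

Compute the successive derivatives at the expansion point and divide by k!.
g(0) = 0
g′(0) = -1/2
g′′(0) = 0
g′′′(0) = -1/4
The Taylor polynomial is Σ g^(k)(0)/k! · z^k.

-1/24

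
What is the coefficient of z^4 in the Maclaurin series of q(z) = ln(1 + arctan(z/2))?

Plug the Maclaurin series of the inner function into that of the outer and collect terms.
q(0) = 0
q′(0) = 1/2
q′′(0) = -1/4
q′′′(0) = 0
q^(4)(0) = 1/8
Dividing each by k! gives the coefficients c_0, ..., c_4.

1/192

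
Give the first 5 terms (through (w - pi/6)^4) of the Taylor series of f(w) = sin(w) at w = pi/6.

(w - pi/6)^4/48 - sqrt(3)*(w - pi/6)^3/12 - (w - pi/6)^2/4 + sqrt(3)*(w - pi/6)/2 + 1/2

Apply the Taylor formula c_k = f^(k)(a)/k!.
f(pi/6) = 1/2
f′(pi/6) = sqrt(3)/2
f′′(pi/6) = -1/2
f′′′(pi/6) = -sqrt(3)/2
f^(4)(pi/6) = 1/2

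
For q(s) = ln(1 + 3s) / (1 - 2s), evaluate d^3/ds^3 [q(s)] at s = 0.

Take the Cauchy product of the two expansions.
The coefficient of s^3 in the expansion is 12, so q′′′(0) = 3! * (12) = 72.

72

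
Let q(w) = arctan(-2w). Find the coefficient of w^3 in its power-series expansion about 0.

8/3

Use the known series and substitute for the argument.
So c_3 = q′′′(0)/3! = 8/3.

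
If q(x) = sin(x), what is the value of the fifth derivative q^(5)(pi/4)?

Compute the successive derivatives at the expansion point and divide by k!.
The coefficient of (x - pi/4)^5 in the expansion is sqrt(2)/240, so q^(5)(pi/4) = 5! * (sqrt(2)/240) = sqrt(2)/2.

sqrt(2)/2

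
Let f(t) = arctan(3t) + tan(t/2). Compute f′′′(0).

-215/4

Combine the two series term by term.
From the series, [t^3] f = -215/24; multiply by 3! = 6 to get -215/4.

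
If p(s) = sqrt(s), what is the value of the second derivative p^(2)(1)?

-1/4

Use the known series and substitute for the argument.
The coefficient of (s - 1)^2 in the expansion is -1/8, so p′′(1) = 2! * (-1/8) = -1/4.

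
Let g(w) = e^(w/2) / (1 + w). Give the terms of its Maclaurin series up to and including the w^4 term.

233*w^4/384 - 29*w^3/48 + 5*w^2/8 - w/2 + 1

Expand each factor separately, then convolve coefficients.
[w^0] = 1;  [w^1] = -1/2;  [w^2] = 5/8;  [w^3] = -29/48;  [w^4] = 233/384.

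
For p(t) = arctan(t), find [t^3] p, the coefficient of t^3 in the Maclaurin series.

-1/3

Apply the Taylor formula c_k = f^(k)(a)/k!.
p(0) = 0
p′(0) = 1
p′′(0) = 0
p′′′(0) = -2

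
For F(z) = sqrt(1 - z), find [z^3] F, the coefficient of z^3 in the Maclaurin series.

[z^0] = 1;  [z^1] = -1/2;  [z^2] = -1/8;  [z^3] = -1/16.

-1/16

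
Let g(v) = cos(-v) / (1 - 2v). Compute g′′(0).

7

Expand each factor separately, then convolve coefficients.
The coefficient of v^2 in the expansion is 7/2, so g′′(0) = 2! * (7/2) = 7.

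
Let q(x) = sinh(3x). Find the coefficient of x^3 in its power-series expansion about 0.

9/2

c_3 = q′′′(0)/3! = 9/2.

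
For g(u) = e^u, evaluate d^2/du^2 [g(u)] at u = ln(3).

Use the known series and substitute for the argument.
From the series, [(u - ln(3))^2] g = 3/2; multiply by 2! = 2 to get 3.

3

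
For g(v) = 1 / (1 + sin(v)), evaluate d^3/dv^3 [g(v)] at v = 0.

-5

Use the geometric series for the reciprocal, then substitute.
From the series, [v^3] g = -5/6; multiply by 3! = 6 to get -5.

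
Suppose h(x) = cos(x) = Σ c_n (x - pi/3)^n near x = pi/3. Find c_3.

sqrt(3)/12

h(pi/3) = 1/2
h′(pi/3) = -sqrt(3)/2
h′′(pi/3) = -1/2
h′′′(pi/3) = sqrt(3)/2
Dividing each by k! gives the coefficients c_0, ..., c_3.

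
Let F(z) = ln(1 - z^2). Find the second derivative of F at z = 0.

From the series, [z^2] F = -1; multiply by 2! = 2 to get -2.

-2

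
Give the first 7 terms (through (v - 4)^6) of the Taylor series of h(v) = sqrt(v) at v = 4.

h(4) = 2
h′(4) = 1/4
h′′(4) = -1/32
h′′′(4) = 3/256
h^(4)(4) = -15/2048
h^(5)(4) = 105/16384
h^(6)(4) = -945/131072

-21*(v - 4)^6/2097152 + 7*(v - 4)^5/131072 - 5*(v - 4)^4/16384 + (v - 4)^3/512 - (v - 4)^2/64 + (v - 4)/4 + 2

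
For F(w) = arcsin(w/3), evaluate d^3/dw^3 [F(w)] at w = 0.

The coefficient of w^3 in the expansion is 1/162, so F′′′(0) = 3! * (1/162) = 1/27.

1/27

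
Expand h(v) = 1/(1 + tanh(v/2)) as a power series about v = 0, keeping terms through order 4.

Compose series: expand the inner function first, then feed it into the outer expansion.
[v^0] = 1;  [v^1] = -1/2;  [v^2] = 1/4;  [v^3] = -1/12;  [v^4] = 1/48.

v^4/48 - v^3/12 + v^2/4 - v/2 + 1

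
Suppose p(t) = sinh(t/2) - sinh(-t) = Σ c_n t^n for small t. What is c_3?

3/16

Add the two expansions coefficient-wise.
p(0) = 0
p′(0) = 3/2
p′′(0) = 0
p′′′(0) = 9/8
So c_3 = p′′′(0)/3! = 3/16.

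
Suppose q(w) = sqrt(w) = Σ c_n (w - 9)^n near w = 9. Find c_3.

1/3888

q(9) = 3
q′(9) = 1/6
q′′(9) = -1/108
q′′′(9) = 1/648
So c_3 = q′′′(9)/3! = 1/3888.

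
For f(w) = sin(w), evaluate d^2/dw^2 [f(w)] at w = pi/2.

-1

The coefficient of (w - pi/2)^2 in the expansion is -1/2, so f′′(pi/2) = 2! * (-1/2) = -1.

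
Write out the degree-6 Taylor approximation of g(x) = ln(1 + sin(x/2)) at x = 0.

-x^6/2880 + x^5/768 - x^4/192 + x^3/48 - x^2/8 + x/2

Plug the Maclaurin series of the inner function into that of the outer and collect terms.
[x^0] = 0;  [x^1] = 1/2;  [x^2] = -1/8;  [x^3] = 1/48;  [x^4] = -1/192;  [x^5] = 1/768;  [x^6] = -1/2880.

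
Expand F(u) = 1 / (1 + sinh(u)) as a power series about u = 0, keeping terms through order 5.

Use the geometric series for the reciprocal, then substitute.

-181*u^5/120 + 4*u^4/3 - 7*u^3/6 + u^2 - u + 1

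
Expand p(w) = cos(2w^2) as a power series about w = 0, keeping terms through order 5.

p(0) = 1
p′(0) = 0
p′′(0) = 0
p′′′(0) = 0
p^(4)(0) = -48
p^(5)(0) = 0
Dividing each by k! gives the coefficients c_0, ..., c_5.

1 - 2*w^4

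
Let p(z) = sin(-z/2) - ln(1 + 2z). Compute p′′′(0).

Expand each term separately and add.
The coefficient of z^3 in the expansion is -127/48, so p′′′(0) = 3! * (-127/48) = -127/8.

-127/8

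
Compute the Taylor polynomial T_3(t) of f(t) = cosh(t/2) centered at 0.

[t^0] = 1;  [t^1] = 0;  [t^2] = 1/8;  [t^3] = 0.

t^2/8 + 1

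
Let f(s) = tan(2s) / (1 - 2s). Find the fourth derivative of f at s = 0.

Write out both Maclaurin series and multiply, keeping only the needed powers.
The coefficient of s^4 in the expansion is 64/3, so f^(4)(0) = 4! * (64/3) = 512.

512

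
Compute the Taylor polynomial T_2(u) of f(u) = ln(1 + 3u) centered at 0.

-9*u^2/2 + 3*u

[u^0] = 0;  [u^1] = 3;  [u^2] = -9/2.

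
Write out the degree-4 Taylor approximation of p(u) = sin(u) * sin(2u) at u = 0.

-5*u^4/3 + 2*u^2

Multiply the two series term by term and collect like powers.
[u^0] = 0;  [u^1] = 0;  [u^2] = 2;  [u^3] = 0;  [u^4] = -5/3.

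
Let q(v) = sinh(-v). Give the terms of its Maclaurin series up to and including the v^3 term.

Use the known series and substitute for the argument.
q(0) = 0
q′(0) = -1
q′′(0) = 0
q′′′(0) = -1
Then c_k = q^(k)(0)/k! gives each Taylor coefficient.

-v^3/6 - v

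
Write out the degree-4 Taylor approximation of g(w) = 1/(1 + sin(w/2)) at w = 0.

Plug the Maclaurin series of the inner function into that of the outer and collect terms.
g(0) = 1
g′(0) = -1/2
g′′(0) = 1/2
g′′′(0) = -5/8
g^(4)(0) = 1

w^4/24 - 5*w^3/48 + w^2/4 - w/2 + 1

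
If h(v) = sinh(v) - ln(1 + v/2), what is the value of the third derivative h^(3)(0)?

Add the two expansions coefficient-wise.
The coefficient of v^3 in the expansion is 1/8, so h′′′(0) = 3! * (1/8) = 3/4.

3/4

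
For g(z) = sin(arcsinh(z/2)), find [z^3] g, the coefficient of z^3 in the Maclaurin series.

Let u equal the inner series; expand the outer function in u and truncate.
g(0) = 0
g′(0) = 1/2
g′′(0) = 0
g′′′(0) = -1/4
So c_3 = g′′′(0)/3! = -1/24.

-1/24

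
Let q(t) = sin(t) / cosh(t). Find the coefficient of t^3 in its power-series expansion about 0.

Write the quotient as an unknown series and match coefficients against numerator = denominator · series.
q(0) = 0
q′(0) = 1
q′′(0) = 0
q′′′(0) = -4
Dividing each by k! gives the coefficients c_0, ..., c_3.

-2/3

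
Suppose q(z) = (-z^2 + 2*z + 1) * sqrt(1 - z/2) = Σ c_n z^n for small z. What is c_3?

Shift and add copies of the series according to the polynomial's terms.
q(0) = 1
q′(0) = 7/4
q′′(0) = -49/16
q′′′(0) = 69/64

23/128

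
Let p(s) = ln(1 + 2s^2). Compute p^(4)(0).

-48

Differentiate repeatedly and evaluate at the center.
The coefficient of s^4 in the expansion is -2, so p^(4)(0) = 4! * (-2) = -48.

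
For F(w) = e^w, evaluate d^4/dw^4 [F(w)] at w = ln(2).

2

Compute the successive derivatives at the expansion point and divide by k!.
From the series, [(w - ln(2))^4] F = 1/12; multiply by 4! = 24 to get 2.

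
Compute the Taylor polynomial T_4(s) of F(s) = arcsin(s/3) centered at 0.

F(0) = 0
F′(0) = 1/3
F′′(0) = 0
F′′′(0) = 1/27
F^(4)(0) = 0
Dividing each by k! gives the coefficients c_0, ..., c_4.

s^3/162 + s/3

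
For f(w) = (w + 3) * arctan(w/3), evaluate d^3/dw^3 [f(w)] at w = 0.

-2/9

Multiply each power in the prefactor through the base expansion.
From the series, [w^3] f = -1/27; multiply by 3! = 6 to get -2/9.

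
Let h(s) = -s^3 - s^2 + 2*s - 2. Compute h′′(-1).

4

Use the known series and substitute for the argument.
From the series, [(s + 1)^2] h = 2; multiply by 2! = 2 to get 4.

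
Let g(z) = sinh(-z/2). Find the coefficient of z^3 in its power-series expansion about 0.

-1/48

Use the known series and substitute for the argument.
g(0) = 0
g′(0) = -1/2
g′′(0) = 0
g′′′(0) = -1/8
The Taylor polynomial is Σ g^(k)(0)/k! · z^k.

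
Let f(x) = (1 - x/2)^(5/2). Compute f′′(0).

The coefficient of x^2 in the expansion is 15/32, so f′′(0) = 2! * (15/32) = 15/16.

15/16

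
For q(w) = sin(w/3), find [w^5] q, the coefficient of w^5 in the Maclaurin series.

1/29160

[w^0] = 0;  [w^1] = 1/3;  [w^2] = 0;  [w^3] = -1/162;  [w^4] = 0;  [w^5] = 1/29160.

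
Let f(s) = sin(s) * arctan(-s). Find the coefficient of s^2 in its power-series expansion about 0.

-1

Write out both Maclaurin series and multiply, keeping only the needed powers.
f(0) = 0
f′(0) = 0
f′′(0) = -2
So c_2 = f′′(0)/2! = -1.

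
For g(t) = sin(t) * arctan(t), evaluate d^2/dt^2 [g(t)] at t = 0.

Write out both Maclaurin series and multiply, keeping only the needed powers.
From the series, [t^2] g = 1; multiply by 2! = 2 to get 2.

2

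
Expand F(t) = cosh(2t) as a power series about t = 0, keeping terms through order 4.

[t^0] = 1;  [t^1] = 0;  [t^2] = 2;  [t^3] = 0;  [t^4] = 2/3.

2*t^4/3 + 2*t^2 + 1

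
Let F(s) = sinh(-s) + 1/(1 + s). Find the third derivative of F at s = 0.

-7

Expand each term separately and add.
The coefficient of s^3 in the expansion is -7/6, so F′′′(0) = 3! * (-7/6) = -7.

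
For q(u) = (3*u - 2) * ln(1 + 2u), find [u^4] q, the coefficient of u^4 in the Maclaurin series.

16

Shift and add copies of the series according to the polynomial's terms.
q(0) = 0
q′(0) = -4
q′′(0) = 20
q′′′(0) = -68
q^(4)(0) = 384
So c_4 = q^(4)(0)/4! = 16.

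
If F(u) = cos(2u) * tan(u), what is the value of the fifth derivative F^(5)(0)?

16

Write out both Maclaurin series and multiply, keeping only the needed powers.
From the series, [u^5] F = 2/15; multiply by 5! = 120 to get 16.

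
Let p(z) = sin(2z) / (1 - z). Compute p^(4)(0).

Expand 1/(denominator) as a geometric series and multiply by the numerator's series.
The coefficient of z^4 in the expansion is 2/3, so p^(4)(0) = 4! * (2/3) = 16.

16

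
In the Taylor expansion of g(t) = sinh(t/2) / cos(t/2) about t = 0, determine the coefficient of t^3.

1/12

Invert the denominator's series and multiply.
g(0) = 0
g′(0) = 1/2
g′′(0) = 0
g′′′(0) = 1/2
Then c_k = g^(k)(0)/k! gives each Taylor coefficient.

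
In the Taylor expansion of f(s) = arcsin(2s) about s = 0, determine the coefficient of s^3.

[s^0] = 0;  [s^1] = 2;  [s^2] = 0;  [s^3] = 4/3.
So c_3 = f′′′(0)/3! = 4/3.

4/3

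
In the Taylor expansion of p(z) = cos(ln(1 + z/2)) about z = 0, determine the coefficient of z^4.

-5/192

Compose series: expand the inner function first, then feed it into the outer expansion.
[z^0] = 1;  [z^1] = 0;  [z^2] = -1/8;  [z^3] = 1/16;  [z^4] = -5/192.
So c_4 = p^(4)(0)/4! = -5/192.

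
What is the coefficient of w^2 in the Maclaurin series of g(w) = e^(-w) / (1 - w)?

Multiply the numerator's expansion by the denominator's geometric series.

1/2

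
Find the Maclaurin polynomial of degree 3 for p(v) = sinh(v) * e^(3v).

14*v^3/3 + 3*v^2 + v

Multiply the two series term by term and collect like powers.
p(0) = 0
p′(0) = 1
p′′(0) = 6
p′′′(0) = 28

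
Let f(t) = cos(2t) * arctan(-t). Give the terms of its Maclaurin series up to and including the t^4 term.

7*t^3/3 - t

Write out both Maclaurin series and multiply, keeping only the needed powers.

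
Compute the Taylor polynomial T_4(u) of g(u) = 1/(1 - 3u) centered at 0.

81*u^4 + 27*u^3 + 9*u^2 + 3*u + 1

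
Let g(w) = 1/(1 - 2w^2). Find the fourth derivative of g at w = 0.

The coefficient of w^4 in the expansion is 4, so g^(4)(0) = 4! * (4) = 96.

96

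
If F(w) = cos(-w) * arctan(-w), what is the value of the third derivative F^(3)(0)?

Take the Cauchy product of the two expansions.
The coefficient of w^3 in the expansion is 5/6, so F′′′(0) = 3! * (5/6) = 5.

5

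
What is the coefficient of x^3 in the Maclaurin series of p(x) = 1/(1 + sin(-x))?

Plug the Maclaurin series of the inner function into that of the outer and collect terms.
[x^0] = 1;  [x^1] = 1;  [x^2] = 1;  [x^3] = 5/6.

5/6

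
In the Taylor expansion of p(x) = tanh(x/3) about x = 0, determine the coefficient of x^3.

p(0) = 0
p′(0) = 1/3
p′′(0) = 0
p′′′(0) = -2/27
So c_3 = p′′′(0)/3! = -1/81.

-1/81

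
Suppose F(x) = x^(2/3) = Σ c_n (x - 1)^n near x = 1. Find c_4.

-7/243

Compute the successive derivatives at the expansion point and divide by k!.
F(1) = 1
F′(1) = 2/3
F′′(1) = -2/9
F′′′(1) = 8/27
F^(4)(1) = -56/81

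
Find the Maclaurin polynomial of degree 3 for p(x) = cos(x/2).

1 - x^2/8

Differentiate repeatedly and evaluate at the center.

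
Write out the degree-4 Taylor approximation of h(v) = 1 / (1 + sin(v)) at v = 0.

2*v^4/3 - 5*v^3/6 + v^2 - v + 1

Use the geometric series for the reciprocal, then substitute.
[v^0] = 1;  [v^1] = -1;  [v^2] = 1;  [v^3] = -5/6;  [v^4] = 2/3.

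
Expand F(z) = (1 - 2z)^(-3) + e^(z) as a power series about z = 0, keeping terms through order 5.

80641*z^5/120 + 5761*z^4/24 + 481*z^3/6 + 49*z^2/2 + 7*z + 2

Combine the two series term by term.
F(0) = 2
F′(0) = 7
F′′(0) = 49
F′′′(0) = 481
F^(4)(0) = 5761
F^(5)(0) = 80641
The Taylor polynomial is Σ F^(k)(0)/k! · z^k.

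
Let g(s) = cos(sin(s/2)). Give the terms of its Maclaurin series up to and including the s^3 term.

1 - s^2/8

Let u equal the inner series; expand the outer function in u and truncate.
g(0) = 1
g′(0) = 0
g′′(0) = -1/4
g′′′(0) = 0
Then c_k = g^(k)(0)/k! gives each Taylor coefficient.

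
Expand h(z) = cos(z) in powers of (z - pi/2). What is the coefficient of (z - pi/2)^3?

h(pi/2) = 0
h′(pi/2) = -1
h′′(pi/2) = 0
h′′′(pi/2) = 1

1/6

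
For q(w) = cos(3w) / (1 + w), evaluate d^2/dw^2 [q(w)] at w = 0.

Write out both Maclaurin series and multiply, keeping only the needed powers.
From the series, [w^2] q = -7/2; multiply by 2! = 2 to get -7.

-7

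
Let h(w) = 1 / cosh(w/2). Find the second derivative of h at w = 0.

Write the quotient as an unknown series and match coefficients against numerator = denominator · series.
From the series, [w^2] h = -1/8; multiply by 2! = 2 to get -1/4.

-1/4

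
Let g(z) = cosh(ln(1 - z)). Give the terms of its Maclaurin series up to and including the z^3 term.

Let u equal the inner series; expand the outer function in u and truncate.
[z^0] = 1;  [z^1] = 0;  [z^2] = 1/2;  [z^3] = 1/2.

z^3/2 + z^2/2 + 1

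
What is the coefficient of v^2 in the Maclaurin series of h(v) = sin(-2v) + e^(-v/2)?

1/8

Add the two expansions coefficient-wise.
h(0) = 1
h′(0) = -5/2
h′′(0) = 1/4
Dividing each by k! gives the coefficients c_0, ..., c_2.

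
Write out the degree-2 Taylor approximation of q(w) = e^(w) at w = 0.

w^2/2 + w + 1

q(0) = 1
q′(0) = 1
q′′(0) = 1
Then c_k = q^(k)(0)/k! gives each Taylor coefficient.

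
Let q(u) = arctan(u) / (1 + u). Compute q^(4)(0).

-16

Write out both Maclaurin series and multiply, keeping only the needed powers.
The coefficient of u^4 in the expansion is -2/3, so q^(4)(0) = 4! * (-2/3) = -16.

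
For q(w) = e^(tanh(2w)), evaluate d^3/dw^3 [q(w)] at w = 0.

Substitute the inner expansion into the outer series and collect powers.
The coefficient of w^3 in the expansion is -4/3, so q′′′(0) = 3! * (-4/3) = -8.

-8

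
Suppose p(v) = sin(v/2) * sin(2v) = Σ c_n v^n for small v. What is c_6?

Multiply the two series term by term and collect like powers.
[v^0] = 0;  [v^1] = 0;  [v^2] = 1;  [v^3] = 0;  [v^4] = -17/24;  [v^5] = 0;  [v^6] = 931/5760.

931/5760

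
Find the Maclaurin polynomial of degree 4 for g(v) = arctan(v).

-v^3/3 + v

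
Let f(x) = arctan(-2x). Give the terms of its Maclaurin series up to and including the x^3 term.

Use the known series and substitute for the argument.
f(0) = 0
f′(0) = -2
f′′(0) = 0
f′′′(0) = 16

8*x^3/3 - 2*x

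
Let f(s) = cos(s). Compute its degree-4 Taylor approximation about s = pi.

f(pi) = -1
f′(pi) = 0
f′′(pi) = 1
f′′′(pi) = 0
f^(4)(pi) = -1
The Taylor polynomial is Σ f^(k)(pi)/k! · (s - pi)^k.

-(s - pi)^4/24 + (s - pi)^2/2 - 1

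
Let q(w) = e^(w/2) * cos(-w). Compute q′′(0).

Expand each factor separately, then convolve coefficients.
The coefficient of w^2 in the expansion is -3/8, so q′′(0) = 2! * (-3/8) = -3/4.

-3/4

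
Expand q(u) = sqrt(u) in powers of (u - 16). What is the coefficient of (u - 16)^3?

1/16384

Compute the successive derivatives at the expansion point and divide by k!.
[(u - 16)^0] = 4;  [(u - 16)^1] = 1/8;  [(u - 16)^2] = -1/512;  [(u - 16)^3] = 1/16384.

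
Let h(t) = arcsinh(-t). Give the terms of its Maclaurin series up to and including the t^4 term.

t^3/6 - t

h(0) = 0
h′(0) = -1
h′′(0) = 0
h′′′(0) = 1
h^(4)(0) = 0
The Taylor polynomial is Σ h^(k)(0)/k! · t^k.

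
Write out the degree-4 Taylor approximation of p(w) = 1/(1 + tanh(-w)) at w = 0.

w^4/3 + 2*w^3/3 + w^2 + w + 1

Plug the Maclaurin series of the inner function into that of the outer and collect terms.
p(0) = 1
p′(0) = 1
p′′(0) = 2
p′′′(0) = 4
p^(4)(0) = 8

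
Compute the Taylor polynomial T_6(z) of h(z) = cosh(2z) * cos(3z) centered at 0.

407*z^6/144 - 119*z^4/24 - 5*z^2/2 + 1

Expand each factor separately, then convolve coefficients.
[z^0] = 1;  [z^1] = 0;  [z^2] = -5/2;  [z^3] = 0;  [z^4] = -119/24;  [z^5] = 0;  [z^6] = 407/144.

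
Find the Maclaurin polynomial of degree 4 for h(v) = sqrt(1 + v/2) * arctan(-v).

29*v^4/384 + 35*v^3/96 - v^2/4 - v

Expand each factor separately, then convolve coefficients.
h(0) = 0
h′(0) = -1
h′′(0) = -1/2
h′′′(0) = 35/16
h^(4)(0) = 29/16
Then c_k = h^(k)(0)/k! gives each Taylor coefficient.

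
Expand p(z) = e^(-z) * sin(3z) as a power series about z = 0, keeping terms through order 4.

Write out both Maclaurin series and multiply, keeping only the needed powers.
[z^0] = 0;  [z^1] = 3;  [z^2] = -3;  [z^3] = -3;  [z^4] = 4.

4*z^4 - 3*z^3 - 3*z^2 + 3*z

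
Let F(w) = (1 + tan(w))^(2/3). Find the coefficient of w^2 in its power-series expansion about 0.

Let u equal the inner series; expand the outer function in u and truncate.
F(0) = 1
F′(0) = 2/3
F′′(0) = -2/9
So c_2 = F′′(0)/2! = -1/9.

-1/9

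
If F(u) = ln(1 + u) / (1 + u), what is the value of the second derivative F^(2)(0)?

Multiply the two series term by term and collect like powers.
From the series, [u^2] F = -3/2; multiply by 2! = 2 to get -3.

-3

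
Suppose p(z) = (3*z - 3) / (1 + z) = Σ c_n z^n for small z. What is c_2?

Shift and add copies of the series according to the polynomial's terms.
So c_2 = p′′(0)/2! = -6.

-6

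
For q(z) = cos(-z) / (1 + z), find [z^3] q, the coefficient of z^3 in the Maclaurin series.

-1/2

Multiply the two series term by term and collect like powers.
q(0) = 1
q′(0) = -1
q′′(0) = 1
q′′′(0) = -3
Then c_k = q^(k)(0)/k! gives each Taylor coefficient.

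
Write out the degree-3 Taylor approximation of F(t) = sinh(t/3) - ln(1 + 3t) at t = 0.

-1457*t^3/162 + 9*t^2/2 - 8*t/3

Combine the two series term by term.
F(0) = 0
F′(0) = -8/3
F′′(0) = 9
F′′′(0) = -1457/27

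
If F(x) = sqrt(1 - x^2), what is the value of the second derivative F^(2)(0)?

-1

Differentiate repeatedly and evaluate at the center.
From the series, [x^2] F = -1/2; multiply by 2! = 2 to get -1.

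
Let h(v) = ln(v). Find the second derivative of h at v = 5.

The coefficient of (v - 5)^2 in the expansion is -1/50, so h′′(5) = 2! * (-1/50) = -1/25.

-1/25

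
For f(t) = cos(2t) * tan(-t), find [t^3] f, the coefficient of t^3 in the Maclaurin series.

Write out both Maclaurin series and multiply, keeping only the needed powers.
f(0) = 0
f′(0) = -1
f′′(0) = 0
f′′′(0) = 10
So c_3 = f′′′(0)/3! = 5/3.

5/3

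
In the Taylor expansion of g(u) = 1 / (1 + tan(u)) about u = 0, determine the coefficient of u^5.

Use the geometric series for the reciprocal, then substitute.
g(0) = 1
g′(0) = -1
g′′(0) = 2
g′′′(0) = -8
g^(4)(0) = 40
g^(5)(0) = -256
So c_5 = g^(5)(0)/5! = -32/15.

-32/15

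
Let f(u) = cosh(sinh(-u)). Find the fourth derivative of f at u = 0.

5

Plug the Maclaurin series of the inner function into that of the outer and collect terms.
From the series, [u^4] f = 5/24; multiply by 4! = 24 to get 5.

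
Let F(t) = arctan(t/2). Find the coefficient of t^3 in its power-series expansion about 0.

F(0) = 0
F′(0) = 1/2
F′′(0) = 0
F′′′(0) = -1/4
Dividing each by k! gives the coefficients c_0, ..., c_3.

-1/24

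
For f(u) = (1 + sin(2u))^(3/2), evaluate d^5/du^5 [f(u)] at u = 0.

123

Compose series: expand the inner function first, then feed it into the outer expansion.
From the series, [u^5] f = 41/40; multiply by 5! = 120 to get 123.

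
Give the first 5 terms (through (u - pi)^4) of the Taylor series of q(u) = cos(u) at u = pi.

-(u - pi)^4/24 + (u - pi)^2/2 - 1

q(pi) = -1
q′(pi) = 0
q′′(pi) = 1
q′′′(pi) = 0
q^(4)(pi) = -1
Then c_k = q^(k)(pi)/k! gives each Taylor coefficient.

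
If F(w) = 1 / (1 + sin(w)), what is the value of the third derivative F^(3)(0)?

-5

Expand as Σ (-1)^k u^k with u equal to the inner function's series.
The coefficient of w^3 in the expansion is -5/6, so F′′′(0) = 3! * (-5/6) = -5.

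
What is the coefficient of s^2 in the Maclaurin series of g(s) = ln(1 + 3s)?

g(0) = 0
g′(0) = 3
g′′(0) = -9
So c_2 = g′′(0)/2! = -9/2.

-9/2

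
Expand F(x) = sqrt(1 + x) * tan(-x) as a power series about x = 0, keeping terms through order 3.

Write out both Maclaurin series and multiply, keeping only the needed powers.
F(0) = 0
F′(0) = -1
F′′(0) = -1
F′′′(0) = -5/4
Dividing each by k! gives the coefficients c_0, ..., c_3.

-5*x^3/24 - x^2/2 - x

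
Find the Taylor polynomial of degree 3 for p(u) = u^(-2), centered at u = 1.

Differentiate repeatedly and evaluate at the center.
p(1) = 1
p′(1) = -2
p′′(1) = 6
p′′′(1) = -24

-4*(u - 1)^3 + 3*(u - 1)^2 - 2*(u - 1) + 1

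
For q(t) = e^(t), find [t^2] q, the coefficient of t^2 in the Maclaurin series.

1/2

q(0) = 1
q′(0) = 1
q′′(0) = 1
So c_2 = q′′(0)/2! = 1/2.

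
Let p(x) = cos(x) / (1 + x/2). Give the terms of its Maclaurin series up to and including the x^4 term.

Expand each factor separately, then convolve coefficients.
p(0) = 1
p′(0) = -1/2
p′′(0) = -1/2
p′′′(0) = 3/4
p^(4)(0) = -1/2
Dividing each by k! gives the coefficients c_0, ..., c_4.

-x^4/48 + x^3/8 - x^2/4 - x/2 + 1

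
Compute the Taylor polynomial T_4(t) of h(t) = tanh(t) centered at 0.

Apply the Taylor formula c_k = f^(k)(a)/k!.
h(0) = 0
h′(0) = 1
h′′(0) = 0
h′′′(0) = -2
h^(4)(0) = 0

-t^3/3 + t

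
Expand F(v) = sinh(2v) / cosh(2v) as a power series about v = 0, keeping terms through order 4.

Invert the denominator's series and multiply.

-8*v^3/3 + 2*v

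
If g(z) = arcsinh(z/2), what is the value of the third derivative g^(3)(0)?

From the series, [z^3] g = -1/48; multiply by 3! = 6 to get -1/8.

-1/8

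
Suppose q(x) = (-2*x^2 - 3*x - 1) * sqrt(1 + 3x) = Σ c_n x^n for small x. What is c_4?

Shift and add copies of the series according to the polynomial's terms.
So c_4 = q^(4)(0)/4! = 45/128.

45/128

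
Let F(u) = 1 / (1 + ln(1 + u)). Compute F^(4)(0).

88

Expand as Σ (-1)^k u^k with u equal to the inner function's series.
From the series, [u^4] F = 11/3; multiply by 4! = 24 to get 88.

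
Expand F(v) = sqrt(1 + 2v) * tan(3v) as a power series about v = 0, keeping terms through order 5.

1041*v^5/40 + 21*v^4/2 + 15*v^3/2 + 3*v^2 + 3*v

Take the Cauchy product of the two expansions.
[v^0] = 0;  [v^1] = 3;  [v^2] = 3;  [v^3] = 15/2;  [v^4] = 21/2;  [v^5] = 1041/40.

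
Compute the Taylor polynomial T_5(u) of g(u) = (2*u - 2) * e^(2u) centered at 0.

Distribute the polynomial across the series and collect like powers.
g(0) = -2
g′(0) = -2
g′′(0) = 0
g′′′(0) = 8
g^(4)(0) = 32
g^(5)(0) = 96

4*u^5/5 + 4*u^4/3 + 4*u^3/3 - 2*u - 2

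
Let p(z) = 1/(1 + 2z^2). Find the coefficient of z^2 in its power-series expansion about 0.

Differentiate repeatedly and evaluate at the center.
[z^0] = 1;  [z^1] = 0;  [z^2] = -2.

-2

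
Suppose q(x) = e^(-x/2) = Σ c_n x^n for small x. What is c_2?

Differentiate repeatedly and evaluate at the center.
[x^0] = 1;  [x^1] = -1/2;  [x^2] = 1/8.
So c_2 = q′′(0)/2! = 1/8.

1/8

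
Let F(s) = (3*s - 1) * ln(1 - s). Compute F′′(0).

Multiply each power in the prefactor through the base expansion.
From the series, [s^2] F = -5/2; multiply by 2! = 2 to get -5.

-5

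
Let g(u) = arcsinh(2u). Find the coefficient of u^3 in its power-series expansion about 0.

-4/3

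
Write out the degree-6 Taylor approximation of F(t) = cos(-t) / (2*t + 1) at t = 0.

Use 1/(1 - r) = Σ r^k on the denominator, then take the Cauchy product.
F(0) = 1
F′(0) = -2
F′′(0) = 7
F′′′(0) = -42
F^(4)(0) = 337
F^(5)(0) = -3370
F^(6)(0) = 40439
Then c_k = F^(k)(0)/k! gives each Taylor coefficient.

40439*t^6/720 - 337*t^5/12 + 337*t^4/24 - 7*t^3 + 7*t^2/2 - 2*t + 1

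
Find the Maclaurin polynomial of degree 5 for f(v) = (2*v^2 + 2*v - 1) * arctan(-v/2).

43*v^5/480 + v^4/12 - 25*v^3/24 - v^2 + v/2

Shift and add copies of the series according to the polynomial's terms.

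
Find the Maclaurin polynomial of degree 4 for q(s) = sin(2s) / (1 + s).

-2*s^4/3 + 2*s^3/3 - 2*s^2 + 2*s

Multiply the two series term by term and collect like powers.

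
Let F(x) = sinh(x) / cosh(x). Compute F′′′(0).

-2

Invert the denominator's series and multiply.
The coefficient of x^3 in the expansion is -1/3, so F′′′(0) = 3! * (-1/3) = -2.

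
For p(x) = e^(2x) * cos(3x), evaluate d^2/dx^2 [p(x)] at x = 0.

Write out both Maclaurin series and multiply, keeping only the needed powers.
The coefficient of x^2 in the expansion is -5/2, so p′′(0) = 2! * (-5/2) = -5.

-5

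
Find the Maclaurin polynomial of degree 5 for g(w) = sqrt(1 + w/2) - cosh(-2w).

Add the two expansions coefficient-wise.
g(0) = 0
g′(0) = 1/4
g′′(0) = -65/16
g′′′(0) = 3/64
g^(4)(0) = -4111/256
g^(5)(0) = 105/1024
Then c_k = g^(k)(0)/k! gives each Taylor coefficient.

7*w^5/8192 - 4111*w^4/6144 + w^3/128 - 65*w^2/32 + w/4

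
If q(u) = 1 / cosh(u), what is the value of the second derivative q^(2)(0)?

-1

Write the quotient as an unknown series and match coefficients against numerator = denominator · series.
From the series, [u^2] q = -1/2; multiply by 2! = 2 to get -1.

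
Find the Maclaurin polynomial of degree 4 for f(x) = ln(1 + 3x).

Use the known series and substitute for the argument.
[x^0] = 0;  [x^1] = 3;  [x^2] = -9/2;  [x^3] = 9;  [x^4] = -81/4.

-81*x^4/4 + 9*x^3 - 9*x^2/2 + 3*x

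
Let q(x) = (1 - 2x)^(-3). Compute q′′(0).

48

The coefficient of x^2 in the expansion is 24, so q′′(0) = 2! * (24) = 48.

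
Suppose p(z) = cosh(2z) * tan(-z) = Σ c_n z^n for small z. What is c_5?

-22/15

Take the Cauchy product of the two expansions.
p(0) = 0
p′(0) = -1
p′′(0) = 0
p′′′(0) = -14
p^(4)(0) = 0
p^(5)(0) = -176
So c_5 = p^(5)(0)/5! = -22/15.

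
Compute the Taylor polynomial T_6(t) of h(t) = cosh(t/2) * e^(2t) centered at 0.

8177*t^6/46080 + 421*t^5/960 + 353*t^4/384 + 19*t^3/12 + 17*t^2/8 + 2*t + 1

Multiply the two series term by term and collect like powers.
h(0) = 1
h′(0) = 2
h′′(0) = 17/4
h′′′(0) = 19/2
h^(4)(0) = 353/16
h^(5)(0) = 421/8
h^(6)(0) = 8177/64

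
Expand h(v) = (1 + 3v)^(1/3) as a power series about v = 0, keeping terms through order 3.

5*v^3/3 - v^2 + v + 1

Use the known series and substitute for the argument.
[v^0] = 1;  [v^1] = 1;  [v^2] = -1;  [v^3] = 5/3.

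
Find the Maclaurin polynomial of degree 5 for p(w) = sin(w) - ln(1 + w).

-23*w^5/120 + w^4/4 - w^3/2 + w^2/2

Add the two expansions coefficient-wise.
[w^0] = 0;  [w^1] = 0;  [w^2] = 1/2;  [w^3] = -1/2;  [w^4] = 1/4;  [w^5] = -23/120.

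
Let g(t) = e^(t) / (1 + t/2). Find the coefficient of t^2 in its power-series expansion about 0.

1/4

Take the Cauchy product of the two expansions.
g(0) = 1
g′(0) = 1/2
g′′(0) = 1/2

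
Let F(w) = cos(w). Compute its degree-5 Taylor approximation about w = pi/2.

F(pi/2) = 0
F′(pi/2) = -1
F′′(pi/2) = 0
F′′′(pi/2) = 1
F^(4)(pi/2) = 0
F^(5)(pi/2) = -1

-(w - pi/2)^5/120 + (w - pi/2)^3/6 - (w - pi/2)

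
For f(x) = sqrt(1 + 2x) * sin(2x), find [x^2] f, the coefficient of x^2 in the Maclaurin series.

Take the Cauchy product of the two expansions.
[x^0] = 0;  [x^1] = 2;  [x^2] = 2.

2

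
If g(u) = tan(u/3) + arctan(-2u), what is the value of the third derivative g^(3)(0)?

434/27

Expand each term separately and add.
From the series, [u^3] g = 217/81; multiply by 3! = 6 to get 434/27.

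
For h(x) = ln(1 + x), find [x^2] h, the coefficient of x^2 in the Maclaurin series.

Apply the Taylor formula c_k = f^(k)(a)/k!.
So c_2 = h′′(0)/2! = -1/2.

-1/2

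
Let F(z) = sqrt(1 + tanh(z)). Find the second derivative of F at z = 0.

-1/4

Compose series: expand the inner function first, then feed it into the outer expansion.
The coefficient of z^2 in the expansion is -1/8, so F′′(0) = 2! * (-1/8) = -1/4.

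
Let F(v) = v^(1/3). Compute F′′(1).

-2/9

The coefficient of (v - 1)^2 in the expansion is -1/9, so F′′(1) = 2! * (-1/9) = -2/9.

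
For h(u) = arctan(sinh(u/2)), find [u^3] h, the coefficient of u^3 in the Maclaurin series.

Compose series: expand the inner function first, then feed it into the outer expansion.
So c_3 = h′′′(0)/3! = -1/48.

-1/48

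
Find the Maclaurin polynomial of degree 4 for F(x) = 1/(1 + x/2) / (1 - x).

Expand each factor separately, then convolve coefficients.
[x^0] = 1;  [x^1] = 1/2;  [x^2] = 3/4;  [x^3] = 5/8;  [x^4] = 11/16.

11*x^4/16 + 5*x^3/8 + 3*x^2/4 + x/2 + 1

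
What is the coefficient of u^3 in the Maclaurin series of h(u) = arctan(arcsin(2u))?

-4/3

Plug the Maclaurin series of the inner function into that of the outer and collect terms.
[u^0] = 0;  [u^1] = 2;  [u^2] = 0;  [u^3] = -4/3.
So c_3 = h′′′(0)/3! = -4/3.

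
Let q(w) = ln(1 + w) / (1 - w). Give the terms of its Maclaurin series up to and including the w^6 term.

37*w^6/60 + 47*w^5/60 + 7*w^4/12 + 5*w^3/6 + w^2/2 + w

Use 1/(1 - r) = Σ r^k on the denominator, then take the Cauchy product.
q(0) = 0
q′(0) = 1
q′′(0) = 1
q′′′(0) = 5
q^(4)(0) = 14
q^(5)(0) = 94
q^(6)(0) = 444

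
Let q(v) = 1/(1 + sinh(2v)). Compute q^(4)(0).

512

Let u equal the inner series; expand the outer function in u and truncate.
The coefficient of v^4 in the expansion is 64/3, so q^(4)(0) = 4! * (64/3) = 512.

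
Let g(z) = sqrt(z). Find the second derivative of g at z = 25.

-1/500

Differentiate repeatedly and evaluate at the center.
The coefficient of (z - 25)^2 in the expansion is -1/1000, so g′′(25) = 2! * (-1/1000) = -1/500.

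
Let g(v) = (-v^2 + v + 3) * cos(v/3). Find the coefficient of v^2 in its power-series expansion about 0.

Multiply each power in the prefactor through the base expansion.

-7/6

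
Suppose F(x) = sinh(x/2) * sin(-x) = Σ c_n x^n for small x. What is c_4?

Write out both Maclaurin series and multiply, keeping only the needed powers.
F(0) = 0
F′(0) = 0
F′′(0) = -1
F′′′(0) = 0
F^(4)(0) = 3/2
So c_4 = F^(4)(0)/4! = 1/16.

1/16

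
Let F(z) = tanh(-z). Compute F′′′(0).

2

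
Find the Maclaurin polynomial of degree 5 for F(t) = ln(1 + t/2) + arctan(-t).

Combine the two series term by term.
F(0) = 0
F′(0) = -1/2
F′′(0) = -1/4
F′′′(0) = 9/4
F^(4)(0) = -3/8
F^(5)(0) = -93/4
Dividing each by k! gives the coefficients c_0, ..., c_5.

-31*t^5/160 - t^4/64 + 3*t^3/8 - t^2/8 - t/2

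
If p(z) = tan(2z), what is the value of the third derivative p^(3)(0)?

16

Differentiate repeatedly and evaluate at the center.
The coefficient of z^3 in the expansion is 8/3, so p′′′(0) = 3! * (8/3) = 16.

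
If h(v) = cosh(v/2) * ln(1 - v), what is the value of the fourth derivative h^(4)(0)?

Write out both Maclaurin series and multiply, keeping only the needed powers.
The coefficient of v^4 in the expansion is -5/16, so h^(4)(0) = 4! * (-5/16) = -15/2.

-15/2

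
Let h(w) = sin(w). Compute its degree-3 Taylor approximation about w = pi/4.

Compute the successive derivatives at the expansion point and divide by k!.
h(pi/4) = sqrt(2)/2
h′(pi/4) = sqrt(2)/2
h′′(pi/4) = -sqrt(2)/2
h′′′(pi/4) = -sqrt(2)/2
Dividing each by k! gives the coefficients c_0, ..., c_3.

-sqrt(2)*(w - pi/4)^3/12 - sqrt(2)*(w - pi/4)^2/4 + sqrt(2)*(w - pi/4)/2 + sqrt(2)/2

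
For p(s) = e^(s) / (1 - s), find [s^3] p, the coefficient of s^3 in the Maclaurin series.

8/3

Write out both Maclaurin series and multiply, keeping only the needed powers.
p(0) = 1
p′(0) = 2
p′′(0) = 5
p′′′(0) = 16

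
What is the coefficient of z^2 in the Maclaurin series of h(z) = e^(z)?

1/2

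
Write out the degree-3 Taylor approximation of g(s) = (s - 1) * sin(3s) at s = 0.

9*s^3/2 + 3*s^2 - 3*s

Shift and add copies of the series according to the polynomial's terms.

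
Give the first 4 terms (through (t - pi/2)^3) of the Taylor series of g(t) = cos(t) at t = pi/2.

(t - pi/2)^3/6 - (t - pi/2)

Differentiate repeatedly and evaluate at the center.
g(pi/2) = 0
g′(pi/2) = -1
g′′(pi/2) = 0
g′′′(pi/2) = 1
The Taylor polynomial is Σ g^(k)(pi/2)/k! · (t - pi/2)^k.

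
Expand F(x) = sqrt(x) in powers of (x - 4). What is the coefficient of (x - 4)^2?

Differentiate repeatedly and evaluate at the center.
F(4) = 2
F′(4) = 1/4
F′′(4) = -1/32
So c_2 = F′′(4)/2! = -1/64.

-1/64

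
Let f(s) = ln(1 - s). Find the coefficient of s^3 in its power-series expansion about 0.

-1/3

f(0) = 0
f′(0) = -1
f′′(0) = -1
f′′′(0) = -2
So c_3 = f′′′(0)/3! = -1/3.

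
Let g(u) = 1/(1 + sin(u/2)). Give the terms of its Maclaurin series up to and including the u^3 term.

Let u equal the inner series; expand the outer function in u and truncate.
g(0) = 1
g′(0) = -1/2
g′′(0) = 1/2
g′′′(0) = -5/8

-5*u^3/48 + u^2/4 - u/2 + 1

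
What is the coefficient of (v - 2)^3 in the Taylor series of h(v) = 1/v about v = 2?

-1/16

Apply the Taylor formula c_k = f^(k)(a)/k!.
[(v - 2)^0] = 1/2;  [(v - 2)^1] = -1/4;  [(v - 2)^2] = 1/8;  [(v - 2)^3] = -1/16.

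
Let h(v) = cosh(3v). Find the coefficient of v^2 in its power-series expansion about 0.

9/2

Compute the successive derivatives at the expansion point and divide by k!.
[v^0] = 1;  [v^1] = 0;  [v^2] = 9/2.
So c_2 = h′′(0)/2! = 9/2.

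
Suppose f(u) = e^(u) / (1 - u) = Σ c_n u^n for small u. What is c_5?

163/60

Multiply the numerator's expansion by the denominator's geometric series.
[u^0] = 1;  [u^1] = 2;  [u^2] = 5/2;  [u^3] = 8/3;  [u^4] = 65/24;  [u^5] = 163/60.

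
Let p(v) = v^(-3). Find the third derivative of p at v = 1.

The coefficient of (v - 1)^3 in the expansion is -10, so p′′′(1) = 3! * (-10) = -60.

-60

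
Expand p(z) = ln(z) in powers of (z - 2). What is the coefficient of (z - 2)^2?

Differentiate repeatedly and evaluate at the center.

-1/8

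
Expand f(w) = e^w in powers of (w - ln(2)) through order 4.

(w - ln(2))^4/12 + (w - ln(2))^3/3 + (w - ln(2))^2 + 2*(w - ln(2)) + 2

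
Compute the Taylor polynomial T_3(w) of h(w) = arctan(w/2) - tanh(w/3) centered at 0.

-19*w^3/648 + w/6

Combine the two series term by term.
h(0) = 0
h′(0) = 1/6
h′′(0) = 0
h′′′(0) = -19/108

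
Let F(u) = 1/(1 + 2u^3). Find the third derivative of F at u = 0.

-12

Use the known series and substitute for the argument.
The coefficient of u^3 in the expansion is -2, so F′′′(0) = 3! * (-2) = -12.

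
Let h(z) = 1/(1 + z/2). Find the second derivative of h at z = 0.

The coefficient of z^2 in the expansion is 1/4, so h′′(0) = 2! * (1/4) = 1/2.

1/2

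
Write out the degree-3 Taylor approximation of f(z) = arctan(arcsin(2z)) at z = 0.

-4*z^3/3 + 2*z

Compose series: expand the inner function first, then feed it into the outer expansion.
f(0) = 0
f′(0) = 2
f′′(0) = 0
f′′′(0) = -8
The Taylor polynomial is Σ f^(k)(0)/k! · z^k.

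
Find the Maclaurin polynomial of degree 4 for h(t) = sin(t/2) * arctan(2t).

Expand each factor separately, then convolve coefficients.
h(0) = 0
h′(0) = 0
h′′(0) = 2
h′′′(0) = 0
h^(4)(0) = -33
The Taylor polynomial is Σ h^(k)(0)/k! · t^k.

-11*t^4/8 + t^2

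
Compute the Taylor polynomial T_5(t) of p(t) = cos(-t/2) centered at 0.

t^4/384 - t^2/8 + 1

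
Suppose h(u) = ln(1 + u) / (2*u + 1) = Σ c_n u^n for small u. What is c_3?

Use 1/(1 - r) = Σ r^k on the denominator, then take the Cauchy product.
[u^0] = 0;  [u^1] = 1;  [u^2] = -5/2;  [u^3] = 16/3.

16/3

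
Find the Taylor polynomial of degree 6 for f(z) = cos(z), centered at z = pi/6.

-sqrt(3)*(z - pi/6)^6/1440 - (z - pi/6)^5/240 + sqrt(3)*(z - pi/6)^4/48 + (z - pi/6)^3/12 - sqrt(3)*(z - pi/6)^2/4 - (z - pi/6)/2 + sqrt(3)/2

Differentiate repeatedly and evaluate at the center.
[(z - pi/6)^0] = sqrt(3)/2;  [(z - pi/6)^1] = -1/2;  [(z - pi/6)^2] = -sqrt(3)/4;  [(z - pi/6)^3] = 1/12;  [(z - pi/6)^4] = sqrt(3)/48;  [(z - pi/6)^5] = -1/240;  [(z - pi/6)^6] = -sqrt(3)/1440.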